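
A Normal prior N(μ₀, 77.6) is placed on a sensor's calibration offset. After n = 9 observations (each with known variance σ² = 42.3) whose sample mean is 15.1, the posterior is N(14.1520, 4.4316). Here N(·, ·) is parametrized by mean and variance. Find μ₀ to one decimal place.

The posterior mean is a precision-weighted average: μ_n = (τ₀μ₀ + τ_data·x̄)/(τ₀+τ_data), with τ₀=1/σ₀² and τ_data=n/σ².
Here τ₀ = 1/77.6 = 0.012887 and τ_data = 9/42.3 = 0.212766, so τ_n = 0.225653.
Rearranging for μ₀: μ₀ = (μ_n·τ_n − τ_data·x̄)/τ₀ = (14.1520·0.225653 − 0.212766·15.1) / 0.012887 = -0.019325/0.012887 ≈ -1.5.

μ₀ = -1.5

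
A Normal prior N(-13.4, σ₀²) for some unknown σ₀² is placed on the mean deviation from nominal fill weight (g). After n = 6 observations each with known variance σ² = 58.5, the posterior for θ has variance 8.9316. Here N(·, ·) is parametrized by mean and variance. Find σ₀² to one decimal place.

For the Normal–Normal model with known σ², precisions add: τ_n = τ₀ + n/σ².
So 1/σ₀² = 1/8.9316 − 6/58.5 = 0.111962 − 0.102564 = 0.009398.
Hence σ₀² = 1/0.009398 ≈ 106.4.

σ₀² = 106.4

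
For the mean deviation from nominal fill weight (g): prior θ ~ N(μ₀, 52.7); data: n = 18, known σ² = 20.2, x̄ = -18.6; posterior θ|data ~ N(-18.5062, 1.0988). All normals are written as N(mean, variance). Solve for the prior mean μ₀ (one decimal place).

The posterior mean is a precision-weighted average: μ_n = (τ₀μ₀ + τ_data·x̄)/(τ₀+τ_data), with τ₀=1/σ₀² and τ_data=n/σ².
Here τ₀ = 1/52.7 = 0.018975 and τ_data = 18/20.2 = 0.891089, so τ_n = 0.910064.
Rearranging for μ₀: μ₀ = (μ_n·τ_n − τ_data·x̄)/τ₀ = (-18.5062·0.910064 − 0.891089·-18.6) / 0.018975 = -0.267571/0.018975 ≈ -14.1.

μ₀ = -14.1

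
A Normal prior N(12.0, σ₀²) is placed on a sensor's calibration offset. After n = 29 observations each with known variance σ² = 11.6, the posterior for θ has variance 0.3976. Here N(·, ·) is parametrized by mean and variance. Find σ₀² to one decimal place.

For the Normal–Normal model with known σ², precisions add: τ_n = τ₀ + n/σ².
So 1/σ₀² = 1/0.3976 − 29/11.6 = 2.515091 − 2.500000 = 0.015091.
Hence σ₀² = 1/0.015091 ≈ 66.3.

σ₀² = 66.3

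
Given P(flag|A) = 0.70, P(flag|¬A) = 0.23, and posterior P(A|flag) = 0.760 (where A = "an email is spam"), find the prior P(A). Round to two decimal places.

Bayes' rule in odds form gives O(A|E) = O(A)·[P(E|A)/P(E|¬A)], hence O(A) = O(A|E)/LR.
Posterior odds = 0.760/(1−0.760) = 3.1667. LR = 0.70/0.23 = 3.0435.
Prior odds = 3.1667/3.0435 = 1.0405, so P(A) = 1.0405/(1+1.0405) ≈ 0.51.

P(A) = 0.51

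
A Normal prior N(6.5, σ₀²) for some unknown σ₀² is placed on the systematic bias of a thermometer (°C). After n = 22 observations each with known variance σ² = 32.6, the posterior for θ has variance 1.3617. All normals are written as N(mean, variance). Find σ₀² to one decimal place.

σ₀² = 16.8

For the Normal–Normal model with known σ², precisions add: τ_n = τ₀ + n/σ².
So 1/σ₀² = 1/1.3617 − 22/32.6 = 0.734376 − 0.674847 = 0.059529.
Hence σ₀² = 1/0.059529 ≈ 16.8.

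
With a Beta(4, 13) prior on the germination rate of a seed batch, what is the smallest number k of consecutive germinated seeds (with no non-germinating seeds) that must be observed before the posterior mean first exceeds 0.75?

k = 36

After k germinated seeds and 0 non-germinating seeds the posterior is Beta(4+k, 13), with mean (4+k)/(4+13+k).
Set (4+k)/(17+k) > 0.75 and solve: k > (0.75·17 − 4)/(1 − 0.75) = 35.000.
The smallest integer exceeding 35.000 is 36.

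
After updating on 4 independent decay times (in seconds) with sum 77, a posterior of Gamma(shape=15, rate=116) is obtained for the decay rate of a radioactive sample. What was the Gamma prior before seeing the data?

Gamma(shape=11, rate=39)

For an exponential likelihood with a Gamma(α, β) prior on the rate, n observations with total T give posterior Gamma(α+n, β+T).
So α = 15 − 4 = 11 and β = 116 − 77 = 39.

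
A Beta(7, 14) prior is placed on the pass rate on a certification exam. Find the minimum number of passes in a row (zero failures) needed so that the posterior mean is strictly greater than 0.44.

k = 5

After k passes and 0 failures the posterior is Beta(7+k, 14), with mean (7+k)/(7+14+k).
Set (7+k)/(21+k) > 0.44 and solve: k > (0.44·21 − 7)/(1 − 0.44) = 4.000.
The smallest integer exceeding 4.000 is 5, and checking k=5: (12)/(26) = 0.4615 > 0.44.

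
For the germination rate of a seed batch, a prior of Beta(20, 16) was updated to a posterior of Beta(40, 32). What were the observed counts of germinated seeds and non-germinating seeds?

A Beta(a, b) prior with s successes and f failures in binomial data gives a Beta(a+s, b+f) posterior.
Match parameters: s=40−20=20, f=32−16=16.

20 germinated seeds and 16 non-germinating seeds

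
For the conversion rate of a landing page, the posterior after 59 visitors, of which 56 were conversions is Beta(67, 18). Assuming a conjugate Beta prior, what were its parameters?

A Beta(α, β) prior with s successes and f failures in binomial data gives a Beta(α+s, β+f) posterior.
So α = 67 − 56 = 11 and β = 18 − 3 = 15.

Beta(11, 15)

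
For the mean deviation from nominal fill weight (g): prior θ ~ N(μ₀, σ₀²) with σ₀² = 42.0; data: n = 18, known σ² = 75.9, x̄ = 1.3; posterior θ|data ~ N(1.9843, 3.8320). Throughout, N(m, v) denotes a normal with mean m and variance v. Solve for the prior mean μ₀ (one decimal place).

The posterior mean is a precision-weighted average: μ_n = (τ₀μ₀ + τ_data·x̄)/(τ₀+τ_data), with τ₀=1/σ₀² and τ_data=n/σ².
Here τ₀ = 1/42.0 = 0.023810 and τ_data = 18/75.9 = 0.237154, so τ_n = 0.260964.
Rearranging for μ₀: μ₀ = (μ_n·τ_n − τ_data·x̄)/τ₀ = (1.9843·0.260964 − 0.237154·1.3) / 0.023810 = 0.209531/0.023810 ≈ 8.8.

μ₀ = 8.8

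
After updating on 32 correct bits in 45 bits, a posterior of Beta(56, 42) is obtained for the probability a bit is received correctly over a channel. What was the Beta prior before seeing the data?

Beta is conjugate to the binomial likelihood: posterior = Beta(α+s, β+f).
Subtract the data counts: 56−32=24, 42−13=29.

Beta(24, 29)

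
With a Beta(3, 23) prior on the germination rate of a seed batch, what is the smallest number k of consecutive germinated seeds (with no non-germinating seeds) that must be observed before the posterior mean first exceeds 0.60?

k = 32

After k germinated seeds and 0 non-germinating seeds the posterior is Beta(3+k, 23), with mean (3+k)/(3+23+k).
Set (3+k)/(26+k) > 0.60 and solve: k > (0.60·26 − 3)/(1 − 0.60) = 31.500.
The smallest integer exceeding 31.500 is 32, and checking k=32: (35)/(58) = 0.6034 > 0.60.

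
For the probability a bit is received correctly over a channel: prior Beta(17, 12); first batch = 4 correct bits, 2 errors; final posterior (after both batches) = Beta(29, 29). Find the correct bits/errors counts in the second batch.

Because Beta–binomial updating is additive in the counts, the combined data contributed (α_post−α_prior, β_post−β_prior) successes and failures.
Total across both batches: 29−17=12 correct bits, 29−12=17 errors.
Subtract the first batch: 12−4=8 correct bits and 17−2=15 errors.

8 correct bits and 15 errors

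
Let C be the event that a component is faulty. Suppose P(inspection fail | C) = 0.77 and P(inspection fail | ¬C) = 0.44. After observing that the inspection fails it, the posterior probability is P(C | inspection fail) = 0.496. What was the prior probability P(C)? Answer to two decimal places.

P(C) = 0.36

In odds form, posterior odds = prior odds × likelihood ratio, so prior odds = posterior odds ÷ LR.
Posterior odds = 0.496/(1−0.496) = 0.9841. LR = 0.77/0.44 = 1.7500.
Prior odds = 0.9841/1.7500 = 0.5623, so P(C) = 0.5623/(1+0.5623) ≈ 0.36.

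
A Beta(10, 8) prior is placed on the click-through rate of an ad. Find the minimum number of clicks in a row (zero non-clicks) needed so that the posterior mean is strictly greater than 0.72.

After k clicks and 0 non-clicks the posterior is Beta(10+k, 8), with mean (10+k)/(10+8+k).
Set (10+k)/(18+k) > 0.72 and solve: k > (0.72·18 − 10)/(1 − 0.72) = 10.571.
The smallest integer exceeding 10.571 is 11, and checking k=11: (21)/(29) = 0.7241 > 0.72.

k = 11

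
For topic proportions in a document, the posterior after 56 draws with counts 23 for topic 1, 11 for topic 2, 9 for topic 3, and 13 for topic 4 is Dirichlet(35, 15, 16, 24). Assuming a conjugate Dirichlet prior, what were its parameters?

For a Dirichlet(α) prior with multinomial counts c, the posterior is Dirichlet(α + c) componentwise.
Subtract each count from the matching posterior parameter: 35−23=12, 15−11=4, 16−9=7, 24−13=11.

Dirichlet(12, 4, 7, 11)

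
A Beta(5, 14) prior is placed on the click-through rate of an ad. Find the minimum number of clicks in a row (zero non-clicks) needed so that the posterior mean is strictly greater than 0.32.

After k clicks and 0 non-clicks the posterior is Beta(5+k, 14), with mean (5+k)/(5+14+k).
Set (5+k)/(19+k) > 0.32 and solve: k > (0.32·19 − 5)/(1 − 0.32) = 1.588.
The smallest integer exceeding 1.588 is 2.

k = 2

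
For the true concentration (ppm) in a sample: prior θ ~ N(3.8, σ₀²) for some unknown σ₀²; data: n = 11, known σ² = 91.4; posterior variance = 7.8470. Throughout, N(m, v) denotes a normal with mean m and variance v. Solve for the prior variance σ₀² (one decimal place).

σ₀² = 141.1

For the Normal–Normal model with known σ², precisions add: τ_n = τ₀ + n/σ².
So 1/σ₀² = 1/7.8470 − 11/91.4 = 0.127437 − 0.120350 = 0.007087.
Hence σ₀² = 1/0.007087 ≈ 141.1.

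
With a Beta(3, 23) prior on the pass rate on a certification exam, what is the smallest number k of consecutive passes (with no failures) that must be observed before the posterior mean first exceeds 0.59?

k = 31

After k passes and 0 failures the posterior is Beta(3+k, 23), with mean (3+k)/(3+23+k).
Set (3+k)/(26+k) > 0.59 and solve: k > (0.59·26 − 3)/(1 − 0.59) = 30.098.
The smallest integer exceeding 30.098 is 31.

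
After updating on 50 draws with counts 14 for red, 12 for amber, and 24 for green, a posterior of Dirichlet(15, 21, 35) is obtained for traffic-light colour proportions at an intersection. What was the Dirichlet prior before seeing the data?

Dirichlet(1, 9, 11)

For a Dirichlet(α) prior with multinomial counts c, the posterior is Dirichlet(α + c) componentwise.
Subtract each count from the matching posterior parameter: 15−14=1, 21−12=9, 35−24=11.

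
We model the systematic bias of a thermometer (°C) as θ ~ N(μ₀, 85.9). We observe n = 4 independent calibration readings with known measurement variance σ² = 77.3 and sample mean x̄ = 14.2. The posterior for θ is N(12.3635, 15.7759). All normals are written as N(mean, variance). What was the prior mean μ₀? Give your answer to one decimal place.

The posterior mean is a precision-weighted average: μ_n = (τ₀μ₀ + τ_data·x̄)/(τ₀+τ_data), with τ₀=1/σ₀² and τ_data=n/σ².
Here τ₀ = 1/85.9 = 0.011641 and τ_data = 4/77.3 = 0.051746, so τ_n = 0.063387.
Rearranging for μ₀: μ₀ = (μ_n·τ_n − τ_data·x̄)/τ₀ = (12.3635·0.063387 − 0.051746·14.2) / 0.011641 = 0.048892/0.011641 ≈ 4.2.

μ₀ = 4.2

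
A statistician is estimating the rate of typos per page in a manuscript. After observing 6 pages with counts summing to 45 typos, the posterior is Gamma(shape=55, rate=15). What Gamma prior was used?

Gamma–Poisson conjugacy: posterior shape = α + Σxᵢ, posterior rate = β + n.
So α = 55 − 45 = 10 and β = 15 − 6 = 9.

Gamma(shape=10, rate=9)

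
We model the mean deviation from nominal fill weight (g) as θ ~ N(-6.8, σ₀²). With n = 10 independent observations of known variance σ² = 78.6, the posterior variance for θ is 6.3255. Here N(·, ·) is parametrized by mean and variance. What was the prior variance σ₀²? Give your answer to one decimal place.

σ₀² = 32.4

Posterior precision equals prior precision plus data precision: 1/σ_n² = 1/σ₀² + n/σ².
So 1/σ₀² = 1/6.3255 − 10/78.6 = 0.158090 − 0.127226 = 0.030864.
Hence σ₀² = 1/0.030864 ≈ 32.4.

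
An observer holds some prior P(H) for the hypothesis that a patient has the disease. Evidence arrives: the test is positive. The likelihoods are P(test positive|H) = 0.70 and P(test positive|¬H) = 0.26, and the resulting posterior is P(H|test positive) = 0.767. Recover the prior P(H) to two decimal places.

P(H) = 0.55

In odds form, posterior odds = prior odds × likelihood ratio, so prior odds = posterior odds ÷ LR.
Posterior odds = 0.767/(1−0.767) = 3.2918. LR = 0.70/0.26 = 2.6923.
Prior odds = 3.2918/2.6923 = 1.2227, so P(H) = 1.2227/(1+1.2227) ≈ 0.55.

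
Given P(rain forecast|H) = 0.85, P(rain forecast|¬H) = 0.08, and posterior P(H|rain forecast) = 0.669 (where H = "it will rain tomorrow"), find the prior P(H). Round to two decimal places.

P(H) = 0.16

In odds form, posterior odds = prior odds × likelihood ratio, so prior odds = posterior odds ÷ LR.
Posterior odds = 0.669/(1−0.669) = 2.0211. LR = 0.85/0.08 = 10.6250.
Prior odds = 2.0211/10.6250 = 0.1902, so P(H) = 0.1902/(1+0.1902) ≈ 0.16.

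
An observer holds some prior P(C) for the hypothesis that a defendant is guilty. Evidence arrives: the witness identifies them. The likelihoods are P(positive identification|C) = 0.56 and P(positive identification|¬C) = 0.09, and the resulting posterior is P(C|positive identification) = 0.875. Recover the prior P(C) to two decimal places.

Bayes' rule in odds form gives O(C|E) = O(C)·[P(E|C)/P(E|¬C)], hence O(C) = O(C|E)/LR.
Posterior odds = 0.875/(1−0.875) = 7.0000. LR = 0.56/0.09 = 6.2222.
Prior odds = 7.0000/6.2222 = 1.1250, so P(C) = 1.1250/(1+1.1250) ≈ 0.53.

P(C) = 0.53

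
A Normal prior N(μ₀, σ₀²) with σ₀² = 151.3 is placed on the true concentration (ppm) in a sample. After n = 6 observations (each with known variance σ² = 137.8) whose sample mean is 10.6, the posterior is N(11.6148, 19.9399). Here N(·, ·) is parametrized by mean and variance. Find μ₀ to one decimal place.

μ₀ = 18.3

The posterior mean is a precision-weighted average: μ_n = (τ₀μ₀ + τ_data·x̄)/(τ₀+τ_data), with τ₀=1/σ₀² and τ_data=n/σ².
Here τ₀ = 1/151.3 = 0.006609 and τ_data = 6/137.8 = 0.043541, so τ_n = 0.050150.
Rearranging for μ₀: μ₀ = (μ_n·τ_n − τ_data·x̄)/τ₀ = (11.6148·0.050150 − 0.043541·10.6) / 0.006609 = 0.120948/0.006609 ≈ 18.3.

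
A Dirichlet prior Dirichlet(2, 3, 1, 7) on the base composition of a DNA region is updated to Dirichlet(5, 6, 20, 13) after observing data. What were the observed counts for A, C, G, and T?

For a Dirichlet(α) prior with multinomial counts c, the posterior is Dirichlet(α + c) componentwise.
Counts are posterior − prior componentwise: 5−2=3, 6−3=3, 20−1=19, 13−7=6.

counts (3, 3, 19, 6)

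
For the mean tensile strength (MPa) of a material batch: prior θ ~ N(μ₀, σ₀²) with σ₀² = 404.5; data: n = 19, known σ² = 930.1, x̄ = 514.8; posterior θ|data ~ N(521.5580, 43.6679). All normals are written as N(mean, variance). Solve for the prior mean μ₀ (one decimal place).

μ₀ = 577.4

The posterior mean is a precision-weighted average: μ_n = (τ₀μ₀ + τ_data·x̄)/(τ₀+τ_data), with τ₀=1/σ₀² and τ_data=n/σ².
Here τ₀ = 1/404.5 = 0.002472 and τ_data = 19/930.1 = 0.020428, so τ_n = 0.022900.
Rearranging for μ₀: μ₀ = (μ_n·τ_n − τ_data·x̄)/τ₀ = (521.5580·0.022900 − 0.020428·514.8) / 0.002472 = 1.427344/0.002472 ≈ 577.4.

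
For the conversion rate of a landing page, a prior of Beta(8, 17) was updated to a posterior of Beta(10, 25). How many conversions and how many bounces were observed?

Under Beta–binomial conjugacy the posterior parameters are (a+s, b+f).
So s = 10 − 8 = 2 and f = 25 − 17 = 8.

2 conversions and 8 bounces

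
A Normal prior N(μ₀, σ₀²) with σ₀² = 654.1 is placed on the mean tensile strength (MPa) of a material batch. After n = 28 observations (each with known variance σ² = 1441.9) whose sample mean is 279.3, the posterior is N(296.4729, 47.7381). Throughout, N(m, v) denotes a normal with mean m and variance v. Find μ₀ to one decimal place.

The posterior mean is a precision-weighted average: μ_n = (τ₀μ₀ + τ_data·x̄)/(τ₀+τ_data), with τ₀=1/σ₀² and τ_data=n/σ².
Here τ₀ = 1/654.1 = 0.001529 and τ_data = 28/1441.9 = 0.019419, so τ_n = 0.020948.
Rearranging for μ₀: μ₀ = (μ_n·τ_n − τ_data·x̄)/τ₀ = (296.4729·0.020948 − 0.019419·279.3) / 0.001529 = 0.786788/0.001529 ≈ 514.6.

μ₀ = 514.6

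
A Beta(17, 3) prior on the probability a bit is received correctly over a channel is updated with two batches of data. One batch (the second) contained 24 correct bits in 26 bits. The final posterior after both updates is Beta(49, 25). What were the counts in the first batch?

8 correct bits and 20 errors

Because Beta–binomial updating is additive in the counts, the combined data contributed (α_post−α_prior, β_post−β_prior) successes and failures.
Total across both batches: 49−17=32 correct bits, 25−3=22 errors.
Subtract the second batch: 32−24=8 correct bits and 22−2=20 errors.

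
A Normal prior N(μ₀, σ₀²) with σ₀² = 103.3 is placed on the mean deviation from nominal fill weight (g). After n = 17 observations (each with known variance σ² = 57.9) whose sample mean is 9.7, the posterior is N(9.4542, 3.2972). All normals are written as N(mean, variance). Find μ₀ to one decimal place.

μ₀ = 2.0

The posterior mean is a precision-weighted average: μ_n = (τ₀μ₀ + τ_data·x̄)/(τ₀+τ_data), with τ₀=1/σ₀² and τ_data=n/σ².
Here τ₀ = 1/103.3 = 0.009681 and τ_data = 17/57.9 = 0.293610, so τ_n = 0.303291.
Rearranging for μ₀: μ₀ = (μ_n·τ_n − τ_data·x̄)/τ₀ = (9.4542·0.303291 − 0.293610·9.7) / 0.009681 = 0.019357/0.009681 ≈ 2.0.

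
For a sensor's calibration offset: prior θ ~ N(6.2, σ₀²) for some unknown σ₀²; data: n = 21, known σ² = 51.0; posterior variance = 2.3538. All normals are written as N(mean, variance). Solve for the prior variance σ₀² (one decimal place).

σ₀² = 76.5

For the Normal–Normal model with known σ², precisions add: τ_n = τ₀ + n/σ².
So 1/σ₀² = 1/2.3538 − 21/51.0 = 0.424845 − 0.411765 = 0.013080.
Hence σ₀² = 1/0.013080 ≈ 76.5.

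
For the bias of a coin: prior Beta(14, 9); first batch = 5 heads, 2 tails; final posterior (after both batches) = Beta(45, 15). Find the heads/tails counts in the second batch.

Sequential conjugate updates are equivalent to a single update on the pooled data, so total successes = posterior α − prior α and total failures = posterior β − prior β.
Total across both batches: 45−14=31 heads, 15−9=6 tails.
Subtract the first batch: 31−5=26 heads and 6−2=4 tails.

26 heads and 4 tails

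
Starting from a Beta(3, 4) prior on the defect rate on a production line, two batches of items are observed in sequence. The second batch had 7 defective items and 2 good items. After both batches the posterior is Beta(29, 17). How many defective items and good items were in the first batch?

19 defective items and 11 good items

Sequential conjugate updates are equivalent to a single update on the pooled data, so total successes = posterior α − prior α and total failures = posterior β − prior β.
Total across both batches: 29−3=26 defective items, 17−4=13 good items.
Subtract the second batch: 26−7=19 defective items and 13−2=11 good items.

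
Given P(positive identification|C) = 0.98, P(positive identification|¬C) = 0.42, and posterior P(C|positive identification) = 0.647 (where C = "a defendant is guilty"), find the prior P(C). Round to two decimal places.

Bayes' rule in odds form gives O(C|E) = O(C)·[P(E|C)/P(E|¬C)], hence O(C) = O(C|E)/LR.
Posterior odds = 0.647/(1−0.647) = 1.8329. LR = 0.98/0.42 = 2.3333.
Prior odds = 1.8329/2.3333 = 0.7855, so P(C) = 0.7855/(1+0.7855) ≈ 0.44.

P(C) = 0.44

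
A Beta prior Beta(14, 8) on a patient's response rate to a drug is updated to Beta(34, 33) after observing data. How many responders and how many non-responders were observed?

20 responders and 25 non-responders

Under Beta–binomial conjugacy the posterior parameters are (α+s, β+f).
So s = 34 − 14 = 20 and f = 33 − 8 = 25.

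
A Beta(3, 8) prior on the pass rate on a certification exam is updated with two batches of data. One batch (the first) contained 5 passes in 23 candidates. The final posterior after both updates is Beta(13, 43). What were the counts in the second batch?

5 passes and 17 failures

Sequential conjugate updates are equivalent to a single update on the pooled data, so total successes = posterior α − prior α and total failures = posterior β − prior β.
Total across both batches: 13−3=10 passes, 43−8=35 failures.
Subtract the first batch: 10−5=5 passes and 35−18=17 failures.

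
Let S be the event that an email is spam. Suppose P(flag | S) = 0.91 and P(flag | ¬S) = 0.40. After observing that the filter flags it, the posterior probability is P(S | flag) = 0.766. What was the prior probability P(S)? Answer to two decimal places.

P(S) = 0.59

Bayes' rule in odds form gives O(S|E) = O(S)·[P(E|S)/P(E|¬S)], hence O(S) = O(S|E)/LR.
Posterior odds = 0.766/(1−0.766) = 3.2735. LR = 0.91/0.40 = 2.2750.
Prior odds = 3.2735/2.2750 = 1.4389, so P(S) = 1.4389/(1+1.4389) ≈ 0.59.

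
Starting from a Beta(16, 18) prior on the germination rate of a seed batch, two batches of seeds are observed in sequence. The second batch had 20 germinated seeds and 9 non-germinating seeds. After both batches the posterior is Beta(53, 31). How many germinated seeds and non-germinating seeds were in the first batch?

Because Beta–binomial updating is additive in the counts, the combined data contributed (α_post−α_prior, β_post−β_prior) successes and failures.
Total across both batches: 53−16=37 germinated seeds, 31−18=13 non-germinating seeds.
Subtract the second batch: 37−20=17 germinated seeds and 13−9=4 non-germinating seeds.

17 germinated seeds and 4 non-germinating seeds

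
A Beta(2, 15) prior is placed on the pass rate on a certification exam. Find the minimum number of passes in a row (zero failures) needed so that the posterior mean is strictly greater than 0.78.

After k passes and 0 failures the posterior is Beta(2+k, 15), with mean (2+k)/(2+15+k).
Set (2+k)/(17+k) > 0.78 and solve: k > (0.78·17 − 2)/(1 − 0.78) = 51.182.
The smallest integer exceeding 51.182 is 52, and checking k=52: (54)/(69) = 0.7826 > 0.78.

k = 52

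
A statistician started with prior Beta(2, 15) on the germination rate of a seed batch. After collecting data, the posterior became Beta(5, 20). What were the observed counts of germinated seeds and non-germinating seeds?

3 germinated seeds and 5 non-germinating seeds

Beta is conjugate to the binomial likelihood: posterior = Beta(a+s, b+f).
So s = 5 − 2 = 3 and f = 20 − 15 = 5.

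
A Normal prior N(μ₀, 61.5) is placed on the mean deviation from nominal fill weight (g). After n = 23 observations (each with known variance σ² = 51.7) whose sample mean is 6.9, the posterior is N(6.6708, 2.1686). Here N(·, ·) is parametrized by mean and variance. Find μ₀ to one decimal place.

The posterior mean is a precision-weighted average: μ_n = (τ₀μ₀ + τ_data·x̄)/(τ₀+τ_data), with τ₀=1/σ₀² and τ_data=n/σ².
Here τ₀ = 1/61.5 = 0.016260 and τ_data = 23/51.7 = 0.444874, so τ_n = 0.461134.
Rearranging for μ₀: μ₀ = (μ_n·τ_n − τ_data·x̄)/τ₀ = (6.6708·0.461134 − 0.444874·6.9) / 0.016260 = 0.006502/0.016260 ≈ 0.4.

μ₀ = 0.4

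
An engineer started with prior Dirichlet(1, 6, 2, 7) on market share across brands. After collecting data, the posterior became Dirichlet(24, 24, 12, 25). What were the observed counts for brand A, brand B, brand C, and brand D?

counts (23, 18, 10, 18)

For a Dirichlet(α) prior with multinomial counts c, the posterior is Dirichlet(α + c) componentwise.
Counts are posterior − prior componentwise: 24−1=23, 24−6=18, 12−2=10, 25−7=18.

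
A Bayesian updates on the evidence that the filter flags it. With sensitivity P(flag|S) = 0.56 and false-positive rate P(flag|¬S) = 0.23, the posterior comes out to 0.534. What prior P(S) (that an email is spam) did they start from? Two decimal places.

P(S) = 0.32

In odds form, posterior odds = prior odds × likelihood ratio, so prior odds = posterior odds ÷ LR.
Posterior odds = 0.534/(1−0.534) = 1.1459. LR = 0.56/0.23 = 2.4348.
Prior odds = 1.1459/2.4348 = 0.4706, so P(S) = 0.4706/(1+0.4706) ≈ 0.32.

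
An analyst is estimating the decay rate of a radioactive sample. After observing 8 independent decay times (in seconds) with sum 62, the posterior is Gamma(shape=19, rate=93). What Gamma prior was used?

Gamma(shape=11, rate=31)

Gamma–exponential conjugacy: posterior shape = α + n, posterior rate = β + Σtᵢ.
So α = 19 − 8 = 11 and β = 93 − 62 = 31.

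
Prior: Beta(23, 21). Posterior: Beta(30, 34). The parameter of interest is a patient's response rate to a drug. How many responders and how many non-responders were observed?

Beta is conjugate to the binomial likelihood: posterior = Beta(a+s, b+f).
Match parameters: s=30−23=7, f=34−21=13.

7 responders and 13 non-responders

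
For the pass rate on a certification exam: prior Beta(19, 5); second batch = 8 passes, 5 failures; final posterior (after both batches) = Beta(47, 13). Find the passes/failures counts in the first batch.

20 passes and 3 failures

Because Beta–binomial updating is additive in the counts, the combined data contributed (α_post−α_prior, β_post−β_prior) successes and failures.
Total across both batches: 47−19=28 passes, 13−5=8 failures.
Subtract the second batch: 28−8=20 passes and 8−5=3 failures.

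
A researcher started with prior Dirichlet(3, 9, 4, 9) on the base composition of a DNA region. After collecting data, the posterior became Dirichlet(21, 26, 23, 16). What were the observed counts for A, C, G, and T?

For a Dirichlet(α) prior with multinomial counts c, the posterior is Dirichlet(α + c) componentwise.
Counts are posterior − prior componentwise: 21−3=18, 26−9=17, 23−4=19, 16−9=7.

counts (18, 17, 19, 7)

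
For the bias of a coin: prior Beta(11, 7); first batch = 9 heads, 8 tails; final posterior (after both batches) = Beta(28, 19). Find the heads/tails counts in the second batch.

8 heads and 4 tails

Because Beta–binomial updating is additive in the counts, the combined data contributed (α_post−α_prior, β_post−β_prior) successes and failures.
Total across both batches: 28−11=17 heads, 19−7=12 tails.
Subtract the first batch: 17−9=8 heads and 12−8=4 tails.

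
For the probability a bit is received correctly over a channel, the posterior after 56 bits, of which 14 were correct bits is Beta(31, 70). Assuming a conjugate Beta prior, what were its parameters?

Under Beta–binomial conjugacy the posterior parameters are (a+s, b+f).
So a = 31 − 14 = 17 and b = 70 − 42 = 28.

Beta(17, 28)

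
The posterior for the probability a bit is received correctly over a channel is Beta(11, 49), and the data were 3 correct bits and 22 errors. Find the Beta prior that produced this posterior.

Under Beta–binomial conjugacy the posterior parameters are (a+s, b+f).
So a = 11 − 3 = 8 and b = 49 − 22 = 27.

Beta(8, 27)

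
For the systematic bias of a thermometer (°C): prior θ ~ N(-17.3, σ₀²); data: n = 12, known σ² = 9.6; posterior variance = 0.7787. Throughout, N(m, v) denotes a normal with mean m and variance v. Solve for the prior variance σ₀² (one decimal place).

σ₀² = 29.2

Posterior precision equals prior precision plus data precision: 1/σ_n² = 1/σ₀² + n/σ².
So 1/σ₀² = 1/0.7787 − 12/9.6 = 1.284192 − 1.250000 = 0.034192.
Hence σ₀² = 1/0.034192 ≈ 29.2.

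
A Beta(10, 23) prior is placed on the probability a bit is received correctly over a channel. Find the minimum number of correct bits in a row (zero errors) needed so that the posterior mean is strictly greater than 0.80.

After k correct bits and 0 errors the posterior is Beta(10+k, 23), with mean (10+k)/(10+23+k).
Set (10+k)/(33+k) > 0.80 and solve: k > (0.80·33 − 10)/(1 − 0.80) = 82.000.
The smallest integer exceeding 82.000 is 83.

k = 83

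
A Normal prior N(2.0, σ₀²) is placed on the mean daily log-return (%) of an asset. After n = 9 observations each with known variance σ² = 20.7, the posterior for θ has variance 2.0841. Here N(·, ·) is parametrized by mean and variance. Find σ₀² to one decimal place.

σ₀² = 22.2

Posterior precision equals prior precision plus data precision: 1/σ_n² = 1/σ₀² + n/σ².
So 1/σ₀² = 1/2.0841 − 9/20.7 = 0.479823 − 0.434783 = 0.045040.
Hence σ₀² = 1/0.045040 ≈ 22.2.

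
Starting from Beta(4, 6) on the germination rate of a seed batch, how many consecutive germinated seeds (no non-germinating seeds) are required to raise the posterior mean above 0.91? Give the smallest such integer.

After k germinated seeds and 0 non-germinating seeds the posterior is Beta(4+k, 6), with mean (4+k)/(4+6+k).
Set (4+k)/(10+k) > 0.91 and solve: k > (0.91·10 − 4)/(1 − 0.91) = 56.667.
The smallest integer exceeding 56.667 is 57, and checking k=57: (61)/(67) = 0.9104 > 0.91.

k = 57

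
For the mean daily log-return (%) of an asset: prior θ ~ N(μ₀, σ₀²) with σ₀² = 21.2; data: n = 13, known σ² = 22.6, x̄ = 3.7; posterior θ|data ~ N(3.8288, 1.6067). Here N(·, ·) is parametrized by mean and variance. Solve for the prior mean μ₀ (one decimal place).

With known observation variance, the Normal–Normal posterior has precision τ_n = τ₀ + n/σ² and mean μ_n = (τ₀μ₀ + (n/σ²)x̄)/τ_n.
Here τ₀ = 1/21.2 = 0.047170 and τ_data = 13/22.6 = 0.575221, so τ_n = 0.622391.
Rearranging for μ₀: μ₀ = (μ_n·τ_n − τ_data·x̄)/τ₀ = (3.8288·0.622391 − 0.575221·3.7) / 0.047170 = 0.254693/0.047170 ≈ 5.4.

μ₀ = 5.4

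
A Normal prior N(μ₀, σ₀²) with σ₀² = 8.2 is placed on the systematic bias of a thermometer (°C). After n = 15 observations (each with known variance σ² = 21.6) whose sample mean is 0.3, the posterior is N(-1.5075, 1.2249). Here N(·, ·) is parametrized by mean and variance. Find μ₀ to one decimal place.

μ₀ = -11.8

With known observation variance, the Normal–Normal posterior has precision τ_n = τ₀ + n/σ² and mean μ_n = (τ₀μ₀ + (n/σ²)x̄)/τ_n.
Here τ₀ = 1/8.2 = 0.121951 and τ_data = 15/21.6 = 0.694444, so τ_n = 0.816395.
Rearranging for μ₀: μ₀ = (μ_n·τ_n − τ_data·x̄)/τ₀ = (-1.5075·0.816395 − 0.694444·0.3) / 0.121951 = -1.439049/0.121951 ≈ -11.8.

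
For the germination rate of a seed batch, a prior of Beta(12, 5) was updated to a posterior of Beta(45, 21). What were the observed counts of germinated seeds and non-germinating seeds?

33 germinated seeds and 16 non-germinating seeds

A Beta(α, β) prior with s successes and f failures in binomial data gives a Beta(α+s, β+f) posterior.
So s = 45 − 12 = 33 and f = 21 − 5 = 16.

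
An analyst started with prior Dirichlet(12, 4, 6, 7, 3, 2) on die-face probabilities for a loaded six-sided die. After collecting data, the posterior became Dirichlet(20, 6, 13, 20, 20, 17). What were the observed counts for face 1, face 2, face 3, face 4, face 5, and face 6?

For a Dirichlet(α) prior with multinomial counts c, the posterior is Dirichlet(α + c) componentwise.
Counts are posterior − prior componentwise: 20−12=8, 6−4=2, 13−6=7, 20−7=13, 20−3=17, 17−2=15.

counts (8, 2, 7, 13, 17, 15)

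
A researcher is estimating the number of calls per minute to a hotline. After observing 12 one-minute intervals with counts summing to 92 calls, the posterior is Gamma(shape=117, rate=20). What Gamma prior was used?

Gamma(shape=25, rate=8)

Gamma–Poisson conjugacy: posterior shape = α + Σxᵢ, posterior rate = β + n.
So α = 117 − 92 = 25 and β = 20 − 12 = 8.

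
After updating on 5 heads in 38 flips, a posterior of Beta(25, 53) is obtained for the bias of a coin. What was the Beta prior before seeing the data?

Beta(20, 20)

Beta is conjugate to the binomial likelihood: posterior = Beta(α+s, β+f).
So α = 25 − 5 = 20 and β = 53 − 33 = 20.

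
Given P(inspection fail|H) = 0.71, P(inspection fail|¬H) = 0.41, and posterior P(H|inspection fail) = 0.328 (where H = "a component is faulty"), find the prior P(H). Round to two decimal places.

P(H) = 0.22

Bayes' rule in odds form gives O(H|E) = O(H)·[P(E|H)/P(E|¬H)], hence O(H) = O(H|E)/LR.
Posterior odds = 0.328/(1−0.328) = 0.4881. LR = 0.71/0.41 = 1.7317.
Prior odds = 0.4881/1.7317 = 0.2819, so P(H) = 0.2819/(1+0.2819) ≈ 0.22.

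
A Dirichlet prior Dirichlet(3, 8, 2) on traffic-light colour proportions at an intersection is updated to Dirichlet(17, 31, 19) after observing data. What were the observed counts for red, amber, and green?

For a Dirichlet(α) prior with multinomial counts c, the posterior is Dirichlet(α + c) componentwise.
Counts are posterior − prior componentwise: 17−3=14, 31−8=23, 19−2=17.

counts (14, 23, 17)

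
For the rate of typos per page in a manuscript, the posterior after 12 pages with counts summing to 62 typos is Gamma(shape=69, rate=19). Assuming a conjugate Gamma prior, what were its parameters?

Gamma(shape=7, rate=7)

A Gamma(α, β) prior (rate parametrization) on a Poisson rate with n observations summing to S gives posterior Gamma(α+S, β+n).
So α = 69 − 62 = 7 and β = 19 − 12 = 7.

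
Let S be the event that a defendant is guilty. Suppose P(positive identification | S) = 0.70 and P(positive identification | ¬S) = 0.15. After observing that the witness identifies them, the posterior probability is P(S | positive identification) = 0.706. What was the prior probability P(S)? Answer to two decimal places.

In odds form, posterior odds = prior odds × likelihood ratio, so prior odds = posterior odds ÷ LR.
Posterior odds = 0.706/(1−0.706) = 2.4014. LR = 0.70/0.15 = 4.6667.
Prior odds = 2.4014/4.6667 = 0.5146, so P(S) = 0.5146/(1+0.5146) ≈ 0.34.

P(S) = 0.34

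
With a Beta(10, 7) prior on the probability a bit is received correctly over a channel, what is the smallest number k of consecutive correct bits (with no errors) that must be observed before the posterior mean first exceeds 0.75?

After k correct bits and 0 errors the posterior is Beta(10+k, 7), with mean (10+k)/(10+7+k).
Set (10+k)/(17+k) > 0.75 and solve: k > (0.75·17 − 10)/(1 − 0.75) = 11.000.
The smallest integer exceeding 11.000 is 12, and checking k=12: (22)/(29) = 0.7586 > 0.75.

k = 12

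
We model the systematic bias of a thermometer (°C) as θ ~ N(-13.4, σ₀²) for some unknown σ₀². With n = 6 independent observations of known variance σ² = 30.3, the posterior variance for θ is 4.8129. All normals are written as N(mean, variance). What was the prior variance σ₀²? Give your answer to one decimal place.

For the Normal–Normal model with known σ², precisions add: τ_n = τ₀ + n/σ².
So 1/σ₀² = 1/4.8129 − 6/30.3 = 0.207775 − 0.198020 = 0.009755.
Hence σ₀² = 1/0.009755 ≈ 102.5.

σ₀² = 102.5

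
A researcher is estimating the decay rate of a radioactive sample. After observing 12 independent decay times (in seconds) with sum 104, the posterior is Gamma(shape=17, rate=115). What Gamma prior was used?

Gamma(shape=5, rate=11)

Gamma–exponential conjugacy: posterior shape = α + n, posterior rate = β + Σtᵢ.
So α = 17 − 12 = 5 and β = 115 − 104 = 11.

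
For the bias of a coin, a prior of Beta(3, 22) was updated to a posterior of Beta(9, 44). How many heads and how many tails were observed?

6 heads and 22 tails

Beta is conjugate to the binomial likelihood: posterior = Beta(α+s, β+f).
Match parameters: s=9−3=6, f=44−22=22.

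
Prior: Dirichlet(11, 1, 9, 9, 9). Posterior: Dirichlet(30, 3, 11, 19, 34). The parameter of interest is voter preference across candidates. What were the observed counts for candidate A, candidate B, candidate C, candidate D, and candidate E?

For a Dirichlet(α) prior with multinomial counts c, the posterior is Dirichlet(α + c) componentwise.
Counts are posterior − prior componentwise: 30−11=19, 3−1=2, 11−9=2, 19−9=10, 34−9=25.

counts (19, 2, 2, 10, 25)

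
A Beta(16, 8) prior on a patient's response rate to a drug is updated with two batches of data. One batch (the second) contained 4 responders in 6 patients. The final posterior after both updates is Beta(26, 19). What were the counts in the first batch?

Sequential conjugate updates are equivalent to a single update on the pooled data, so total successes = posterior α − prior α and total failures = posterior β − prior β.
Total across both batches: 26−16=10 responders, 19−8=11 non-responders.
Subtract the second batch: 10−4=6 responders and 11−2=9 non-responders.

6 responders and 9 non-responders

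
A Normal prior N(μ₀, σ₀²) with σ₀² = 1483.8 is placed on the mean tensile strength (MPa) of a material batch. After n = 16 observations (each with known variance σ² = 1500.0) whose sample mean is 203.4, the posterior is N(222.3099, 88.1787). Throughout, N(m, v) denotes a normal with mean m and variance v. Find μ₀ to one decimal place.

The posterior mean is a precision-weighted average: μ_n = (τ₀μ₀ + τ_data·x̄)/(τ₀+τ_data), with τ₀=1/σ₀² and τ_data=n/σ².
Here τ₀ = 1/1483.8 = 0.000674 and τ_data = 16/1500.0 = 0.010667, so τ_n = 0.011341.
Rearranging for μ₀: μ₀ = (μ_n·τ_n − τ_data·x̄)/τ₀ = (222.3099·0.011341 − 0.010667·203.4) / 0.000674 = 0.351549/0.000674 ≈ 521.6.

μ₀ = 521.6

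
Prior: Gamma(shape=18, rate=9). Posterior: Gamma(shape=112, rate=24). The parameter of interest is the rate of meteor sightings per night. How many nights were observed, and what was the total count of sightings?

n = 15 nights with total 94 sightings

A Gamma(α, β) prior (rate parametrization) on a Poisson rate with n observations summing to S gives posterior Gamma(α+S, β+n).
Matching: Σxᵢ = 112 − 18 = 94 and n = 24 − 9 = 15.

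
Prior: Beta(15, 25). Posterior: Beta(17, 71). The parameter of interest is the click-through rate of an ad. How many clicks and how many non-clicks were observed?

2 clicks and 46 non-clicks

A Beta(α, β) prior with s successes and f failures in binomial data gives a Beta(α+s, β+f) posterior.
Match parameters: s=17−15=2, f=71−25=46.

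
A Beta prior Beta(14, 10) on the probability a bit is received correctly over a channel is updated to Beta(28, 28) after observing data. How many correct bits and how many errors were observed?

A Beta(α, β) prior with s successes and f failures in binomial data gives a Beta(α+s, β+f) posterior.
So s = 28 − 14 = 14 and f = 28 − 10 = 18.

14 correct bits and 18 errors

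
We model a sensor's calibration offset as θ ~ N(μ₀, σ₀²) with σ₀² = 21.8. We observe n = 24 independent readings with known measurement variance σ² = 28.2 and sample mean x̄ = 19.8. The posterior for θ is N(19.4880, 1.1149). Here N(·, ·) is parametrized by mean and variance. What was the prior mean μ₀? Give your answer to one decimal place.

The posterior mean is a precision-weighted average: μ_n = (τ₀μ₀ + τ_data·x̄)/(τ₀+τ_data), with τ₀=1/σ₀² and τ_data=n/σ².
Here τ₀ = 1/21.8 = 0.045872 and τ_data = 24/28.2 = 0.851064, so τ_n = 0.896936.
Rearranging for μ₀: μ₀ = (μ_n·τ_n − τ_data·x̄)/τ₀ = (19.4880·0.896936 − 0.851064·19.8) / 0.045872 = 0.628422/0.045872 ≈ 13.7.

μ₀ = 13.7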